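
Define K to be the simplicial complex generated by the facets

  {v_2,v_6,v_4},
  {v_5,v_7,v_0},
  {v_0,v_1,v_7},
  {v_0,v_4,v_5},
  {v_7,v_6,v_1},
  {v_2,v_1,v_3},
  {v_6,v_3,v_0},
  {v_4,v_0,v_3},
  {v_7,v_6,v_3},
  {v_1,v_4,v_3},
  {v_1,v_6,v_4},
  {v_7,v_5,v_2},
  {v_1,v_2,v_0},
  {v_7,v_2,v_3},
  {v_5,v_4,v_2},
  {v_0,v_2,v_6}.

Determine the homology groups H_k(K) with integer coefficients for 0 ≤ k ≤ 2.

Take the total order v_0 < v_1 < v_2 < v_3 < v_4 < v_5 < v_6 < v_7 on the vertex set. Then K (dimension 2) consists of the simplices:

  0-simplices (8): [v_0], [v_1], [v_2], [v_3], [v_4], [v_5], [v_6], [v_7]
  1-simplices (24): (24 of them)
  2-simplices (16): (16 of them)

so the chain groups are C_0 ≅ Z^8, C_1 ≅ Z^24, C_2 ≅ Z^16.

Boundary ∂_1: C_1 → C_0 sends each edge [p,q] (with p < q) to q − p. For instance
  ∂[v_5,v_7] = [v_7] − [v_5].
The 8×24 boundary matrix has rank 7 and Smith normal form diag(1,1,1,1,1,1,1).

Boundary ∂_2: C_2 → C_1 acts by ∂[p,q,r] = [q,r] − [p,r] + [p,q]. For instance
  ∂[v_0,v_1,v_2] = [v_1,v_2] − [v_0,v_2] + [v_0,v_1],
  ∂[v_3,v_6,v_7] = [v_6,v_7] − [v_3,v_7] + [v_3,v_6].
The resulting 24×16 matrix has rank 15, and its Smith normal form has invariant factors (1,1,1,1,1,1,1,1,1,1,1,1,1,1,1).

Computing H_k = (kernel of ∂_k) / (image of ∂_{k+1}):

  H_0: rank C_0 − rank ∂_1 = 8 − 7 = 1, and the invariant factors of ∂_1 are all 1, so H_0 = Z.
  H_1: rank ker ∂_1 − rank ∂_2 = (24 − 7) − 15 = 2, and the invariant factors of ∂_2 are all 1, so H_1 = Z^2.
  H_2: rank ker ∂_2 − rank ∂_3 = (16 − 15) − 0 = 1, and there is no ∂_3, so H_2 = Z.

As a check, the Euler characteristic is 8 − 24 + 16 = 0, which agrees with 1 − 2 + 1 = 0.

H_0 ≅ Z,  H_1 ≅ Z^2,  H_2 ≅ Z.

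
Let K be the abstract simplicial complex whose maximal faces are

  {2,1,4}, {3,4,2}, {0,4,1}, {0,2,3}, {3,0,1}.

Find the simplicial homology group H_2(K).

H_2 = 0.

Fix the vertex order 0 < 1 < 2 < 3 < 4 and write every simplex with vertices in increasing order. Then dim K = 2 and the simplices of K are:

  0-simplices (5): [0], [1], [2], [3], [4]
  1-simplices (10): [0,1], [0,2], [0,3], [0,4], [1,2], [1,3], [1,4], [2,3], [2,4], [3,4]
  2-simplices (5): [0,1,3], [0,1,4], [0,2,3], [1,2,4], [2,3,4]

Hence C_0 ≅ Z^5, C_1 ≅ Z^10, C_2 ≅ Z^5.

The boundary map ∂_1: C_1 → C_0 sends each edge [p,q] (with p < q) to q − p. For instance
  ∂[1,4] = [4] − [1].
The resulting 5×10 matrix has rank 4, and its Smith normal form has invariant factors (1,1,1,1).

∂_2: C_2 → C_1 maps a triangle to the signed sum of its edges. For instance
  ∂[2,3,4] = [3,4] − [2,4] + [2,3],
  ∂[0,1,3] = [1,3] − [0,3] + [0,1].
The 10×5 boundary matrix has rank 5 and Smith normal form diag(1,1,1,1,1).

From H_k ≅ ker(∂_k) / im(∂_{k+1}) we obtain:

  H_2: rank ker ∂_2 − rank ∂_3 = (5 − 5) − 0 = 0, and there is no ∂_3, so H_2 ≅ 0.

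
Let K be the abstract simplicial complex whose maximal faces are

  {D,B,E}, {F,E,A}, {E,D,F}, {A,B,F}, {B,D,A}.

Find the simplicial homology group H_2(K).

Fix the vertex order A < B < D < E < F and write every simplex with vertices in increasing order. Then dim K = 2 and the simplices of K are:

  0-simplices (5): A, B, D, E, F
  1-simplices (10): AB, AD, AE, AF, BD, BE, BF, DE, DF, EF
  2-simplices (5): ABD, ABF, AEF, BDE, DEF

giving chain groups C_0 ≅ Z^5, C_1 ≅ Z^10, C_2 ≅ Z^5.

∂_1: C_1 → C_0 is given by ∂[p,q] = [q] − [p]. For instance
  ∂BF = F − B.
The resulting 5×10 matrix has rank 4, and its Smith normal form has invariant factors (1,1,1,1).

∂_2: C_2 → C_1 sends each 2-simplex [p,q,r] to [q,r] − [p,r] + [p,q]. For instance
  ∂AEF = EF − AF + AE,
  ∂ABF = BF − AF + AB.
The 10×5 boundary matrix has rank 5 and Smith normal form diag(1,1,1,1,1).

Now H_k = ker ∂_k / im ∂_{k+1}, so:

  H_2: rank ker ∂_2 − rank ∂_3 = (5 − 5) − 0 = 0, and there is no ∂_3, so H_2 ≅ 0.

H_2 ≅ 0.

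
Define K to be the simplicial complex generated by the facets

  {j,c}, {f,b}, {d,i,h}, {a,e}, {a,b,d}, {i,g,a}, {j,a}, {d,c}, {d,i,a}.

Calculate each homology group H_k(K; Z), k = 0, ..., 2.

We work with the vertex ordering a < b < c < d < e < f < g < h < i < j. The simplices of K, each written with vertices in increasing order, are:

  0-simplices (10): a, b, c, d, e, f, g, h, i, j
  1-simplices (14): ab, ad, ae, ag, ai, aj, bd, bf, cd, cj, dh, di, gi, hi
  2-simplices (4): abd, adi, agi, dhi

so the chain groups are C_0 ≅ Z^10, C_1 ≅ Z^14, C_2 ≅ Z^4.

The boundary map ∂_1: C_1 → C_0 sends each edge [p,q] (with p < q) to q − p. For instance
  ∂dh = h − d.
As a 10×14 matrix over Z this has rank 9, with invariant factors (1,1,1,1,1,1,1,1,1).

Boundary ∂_2: C_2 → C_1 acts by ∂[p,q,r] = [q,r] − [p,r] + [p,q]. For instance
  ∂abd = bd − ad + ab,
  ∂adi = di − ai + ad.
The 14×4 boundary matrix has rank 4 and Smith normal form diag(1,1,1,1).

Now H_k = ker ∂_k / im ∂_{k+1}, so:

  H_0: rank C_0 − rank ∂_1 = 10 − 9 = 1, and the invariant factors of ∂_1 are all 1, so H_0 = Z.
  H_1: rank ker ∂_1 − rank ∂_2 = (14 − 9) − 4 = 1, and the invariant factors of ∂_2 are all 1, so H_1 = Z.
  H_2: rank ker ∂_2 − rank ∂_3 = (4 − 4) − 0 = 0, and there is no ∂_3, so H_2 = 0.

H_0 ≅ Z,  H_1 ≅ Z,  H_2 = 0.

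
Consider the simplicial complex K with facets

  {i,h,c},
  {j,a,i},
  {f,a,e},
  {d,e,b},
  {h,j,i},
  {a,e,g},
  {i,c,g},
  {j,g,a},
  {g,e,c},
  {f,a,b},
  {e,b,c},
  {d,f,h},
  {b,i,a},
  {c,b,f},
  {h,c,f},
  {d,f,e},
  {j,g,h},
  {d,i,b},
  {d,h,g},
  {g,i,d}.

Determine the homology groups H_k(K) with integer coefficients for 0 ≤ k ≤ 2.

H_0 = Z,  H_1 = Z ⊕ Z_2,  H_2 = 0.

Fix the vertex order a < b < c < d < e < f < g < h < i < j and write every simplex with vertices in increasing order. Then dim K = 2 and the simplices of K are:

  0-simplices (10): a, b, c, d, e, f, g, h, i, j
  1-simplices (30): ab, ae, af, ag, ai, aj, bc, bd, be, bf, bi, ce, cf, cg, ch, ci, de, df, dg, dh, di, ef, eg, fh, gh, gi, gj, hi, hj, ij
  2-simplices (20): abf, abi, aef, aeg, agj, aij, bce, bcf, bde, bdi, ceg, cfh, cgi, chi, def, dfh, dgh, dgi, ghj, hij

Hence C_0 ≅ Z^10, C_1 ≅ Z^30, C_2 ≅ Z^20.

Boundary ∂_1: C_1 → C_0 is given by ∂[p,q] = [q] − [p].
As a 10×30 matrix over Z this has rank 9, with invariant factors (1,1,1,1,1,1,1,1,1).

The boundary map ∂_2: C_2 → C_1 acts by ∂[p,q,r] = [q,r] − [p,r] + [p,q]. For instance
  ∂agj = gj − aj + ag,
  ∂abi = bi − ai + ab.
This gives a 30×20 integer matrix of rank 20; reducing to Smith normal form yields diagonal entries (1,1,1,1,1,1,1,1,1,1,1,1,1,1,1,1,1,1,1,2).

Computing H_k = (kernel of ∂_k) / (image of ∂_{k+1}):

  H_0: rank C_0 − rank ∂_1 = 10 − 9 = 1, and the invariant factors of ∂_1 are all 1, so H_0 ≅ Z.
  H_1: rank ker ∂_1 − rank ∂_2 = (30 − 9) − 20 = 1, and ∂_2 has invariant factor 2 > 1, so H_1 ≅ Z ⊕ Z_2.
  H_2: rank ker ∂_2 − rank ∂_3 = (20 − 20) − 0 = 0, and there is no ∂_3, so H_2 ≅ 0.

(K is a triangulation of the Klein bottle.)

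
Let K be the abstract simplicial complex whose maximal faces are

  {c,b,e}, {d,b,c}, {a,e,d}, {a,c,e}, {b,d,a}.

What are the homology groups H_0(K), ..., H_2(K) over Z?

H_0 = Z,  H_1 = Z,  H_2 = 0.

Order the vertices as a < b < c < d < e. Listing each simplex with vertices in this order, K has dimension 2 with simplices:

  0-simplices (5): a, b, c, d, e
  1-simplices (10): ab, ac, ad, ae, bc, bd, be, cd, ce, de
  2-simplices (5): abd, ace, ade, bcd, bce

Hence C_0 ≅ Z^5, C_1 ≅ Z^10, C_2 ≅ Z^5.

∂_1: C_1 → C_0 maps an edge to its endpoints' difference, ∂[p,q] = q − p.
The 5×10 boundary matrix has rank 4 and Smith normal form diag(1,1,1,1).

Boundary ∂_2: C_2 → C_1 sends each 2-simplex [p,q,r] to [q,r] − [p,r] + [p,q]. For instance
  ∂abd = bd − ad + ab,
  ∂bcd = cd − bd + bc.
As a 10×5 matrix over Z this has rank 5, with invariant factors (1,1,1,1,1).

Computing H_k = (kernel of ∂_k) / (image of ∂_{k+1}):

  H_0: rank C_0 − rank ∂_1 = 5 − 4 = 1, and the invariant factors of ∂_1 are all 1, so H_0 ≅ Z.
  H_1: rank ker ∂_1 − rank ∂_2 = (10 − 4) − 5 = 1, and the invariant factors of ∂_2 are all 1, so H_1 ≅ Z.
  H_2: rank ker ∂_2 − rank ∂_3 = (5 − 5) − 0 = 0, and there is no ∂_3, so H_2 ≅ 0.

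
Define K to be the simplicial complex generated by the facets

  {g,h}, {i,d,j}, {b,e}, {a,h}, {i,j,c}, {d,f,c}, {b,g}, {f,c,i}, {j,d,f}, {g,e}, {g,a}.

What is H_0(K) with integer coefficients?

Order the vertices as a < b < c < d < e < f < g < h < i < j. Listing each simplex with vertices in this order, K has dimension 2 with simplices:

  0-simplices (10): a, b, c, d, e, f, g, h, i, j
  1-simplices (16): ag, ah, be, bg, cd, cf, ci, cj, df, di, dj, eg, fi, fj, gh, ij
  2-simplices (5): cdf, cfi, cij, dfj, dij

so the chain groups are C_0 ≅ Z^10, C_1 ≅ Z^16, C_2 ≅ Z^5.

∂_1: C_1 → C_0 maps an edge to its endpoints' difference, ∂[p,q] = q − p. For instance
  ∂fj = j − f.
This gives a 10×16 integer matrix of rank 8; reducing to Smith normal form yields diagonal entries (1,1,1,1,1,1,1,1).

∂_2: C_2 → C_1 maps a triangle to the signed sum of its edges. For instance
  ∂cdf = df − cf + cd,
  ∂dfj = fj − dj + df.
The resulting 16×5 matrix has rank 5, and its Smith normal form has invariant factors (1,1,1,1,1).

Now H_k = ker ∂_k / im ∂_{k+1}, so:

  H_0: rank C_0 − rank ∂_1 = 10 − 8 = 2, and the invariant factors of ∂_1 are all 1, so H_0 = Z^2.

(K is a triangulation of the disjoint union of a wedge of 2 circles and the Möbius band.)

H_0 = Z^2.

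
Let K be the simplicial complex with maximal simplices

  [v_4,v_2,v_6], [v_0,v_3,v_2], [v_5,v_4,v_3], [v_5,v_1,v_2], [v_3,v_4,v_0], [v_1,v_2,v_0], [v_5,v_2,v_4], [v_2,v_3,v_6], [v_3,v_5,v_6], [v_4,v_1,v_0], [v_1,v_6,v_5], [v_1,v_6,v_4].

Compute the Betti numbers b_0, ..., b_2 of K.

Take the total order v_0 < v_1 < v_2 < v_3 < v_4 < v_5 < v_6 on the vertex set. Then K (dimension 2) consists of the simplices:

  0-simplices (7): [v_0], [v_1], [v_2], [v_3], [v_4], [v_5], [v_6]
  1-simplices (18): (18 of them)
  2-simplices (12): (12 of them)

Hence C_0 ≅ Z^7, C_1 ≅ Z^18, C_2 ≅ Z^12.

∂_1: C_1 → C_0 sends each edge [p,q] (with p < q) to q − p.
This gives a 7×18 integer matrix of rank 6; reducing to Smith normal form yields diagonal entries (1,1,1,1,1,1).

Boundary ∂_2: C_2 → C_1 acts by ∂[p,q,r] = [q,r] − [p,r] + [p,q]. For instance
  ∂[v_3,v_5,v_6] = [v_5,v_6] − [v_3,v_6] + [v_3,v_5],
  ∂[v_2,v_4,v_5] = [v_4,v_5] − [v_2,v_5] + [v_2,v_4].
The resulting 18×12 matrix has rank 12, and its Smith normal form has invariant factors (1,1,1,1,1,1,1,1,1,1,1,2).

From H_k ≅ ker(∂_k) / im(∂_{k+1}) we obtain:

  H_0: rank C_0 − rank ∂_1 = 7 − 6 = 1, and the invariant factors of ∂_1 are all 1, so H_0 = Z.
  H_1: rank ker ∂_1 − rank ∂_2 = (18 − 6) − 12 = 0, and ∂_2 has invariant factor 2 > 1, so H_1 = Z/2.
  H_2: rank ker ∂_2 − rank ∂_3 = (12 − 12) − 0 = 0, and there is no ∂_3, so H_2 = 0.

(K is a triangulation of the real projective plane RP^2.)

Hence the Betti numbers are b_0 = 1, b_1 = 0, b_2 = 0.

b_0 = 1, b_1 = 0, b_2 = 0.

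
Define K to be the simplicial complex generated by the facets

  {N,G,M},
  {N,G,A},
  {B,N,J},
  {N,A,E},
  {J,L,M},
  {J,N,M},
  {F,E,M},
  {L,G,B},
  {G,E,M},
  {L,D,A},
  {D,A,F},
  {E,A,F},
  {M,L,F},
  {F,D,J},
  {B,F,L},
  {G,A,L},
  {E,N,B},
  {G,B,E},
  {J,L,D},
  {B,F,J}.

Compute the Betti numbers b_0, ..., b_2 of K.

Take the total order A < B < D < E < F < G < J < L < M < N on the vertex set. Then K (dimension 2) consists of the simplices:

  0-simplices (10): A, B, D, E, F, G, J, L, M, N
  1-simplices (30): AD, AE, AF, AG, AL, AN, BE, BF, BG, BJ, BL, BN, DF, DJ, DL, EF, EG, EM, EN, FJ, FL, FM, GL, GM, GN, JL, JM, JN, LM, MN
  2-simplices (20): ADF, ADL, AEF, AEN, AGL, AGN, BEG, BEN, BFJ, BFL, BGL, BJN, DFJ, DJL, EFM, EGM, FLM, GMN, JLM, JMN

giving chain groups C_0 ≅ Z^10, C_1 ≅ Z^30, C_2 ≅ Z^20.

Boundary ∂_1: C_1 → C_0 is given by ∂[p,q] = [q] − [p].
This gives a 10×30 integer matrix of rank 9; reducing to Smith normal form yields diagonal entries (1,1,1,1,1,1,1,1,1).

∂_2: C_2 → C_1 acts by ∂[p,q,r] = [q,r] − [p,r] + [p,q]. For instance
  ∂BEN = EN − BN + BE,
  ∂ADL = DL − AL + AD.
The 30×20 boundary matrix has rank 20 and Smith normal form diag(1,1,1,1,1,1,1,1,1,1,1,1,1,1,1,1,1,1,1,2).

From H_k ≅ ker(∂_k) / im(∂_{k+1}) we obtain:

  H_0: rank C_0 − rank ∂_1 = 10 − 9 = 1, and the invariant factors of ∂_1 are all 1, so H_0 ≅ Z.
  H_1: rank ker ∂_1 − rank ∂_2 = (30 − 9) − 20 = 1, and ∂_2 has invariant factor 2 > 1, so H_1 ≅ Z × Z/2.
  H_2: rank ker ∂_2 − rank ∂_3 = (20 − 20) − 0 = 0, and there is no ∂_3, so H_2 ≅ 0.

Hence the Betti numbers are b_0 = 1, b_1 = 1, b_2 = 0.

b_0 = 1, b_1 = 1, b_2 = 0.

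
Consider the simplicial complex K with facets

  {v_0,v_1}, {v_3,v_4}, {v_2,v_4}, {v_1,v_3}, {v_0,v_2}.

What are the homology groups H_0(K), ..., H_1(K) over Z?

Take the total order v_0 < v_1 < v_2 < v_3 < v_4 on the vertex set. Then K (dimension 1) consists of the simplices:

  0-simplices (5): [v_0], [v_1], [v_2], [v_3], [v_4]
  1-simplices (5): [v_0,v_1], [v_0,v_2], [v_1,v_3], [v_2,v_4], [v_3,v_4]

so the chain groups are C_0 ≅ Z^5, C_1 ≅ Z^5.

∂_1: C_1 → C_0 maps an edge to its endpoints' difference, ∂[p,q] = q − p. For instance
  ∂[v_0,v_1] = [v_1] − [v_0].
This gives a 5×5 integer matrix of rank 4; reducing to Smith normal form yields diagonal entries (1,1,1,1).

Now H_k = ker ∂_k / im ∂_{k+1}, so:

  H_0: rank C_0 − rank ∂_1 = 5 − 4 = 1, and the invariant factors of ∂_1 are all 1, so H_0 ≅ Z.
  H_1: rank ker ∂_1 − rank ∂_2 = (5 − 4) − 0 = 1, and there is no ∂_2, so H_1 ≅ Z.

(K is a triangulation of the circle S^1.)

H_0 ≅ Z,  H_1 ≅ Z.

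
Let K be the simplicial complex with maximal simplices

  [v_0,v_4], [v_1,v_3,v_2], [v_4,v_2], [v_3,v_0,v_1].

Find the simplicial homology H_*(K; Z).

Fix the vertex order v_0 < v_1 < v_2 < v_3 < v_4 and write every simplex with vertices in increasing order. Then dim K = 2 and the simplices of K are:

  0-simplices (5): [v_0], [v_1], [v_2], [v_3], [v_4]
  1-simplices (7): [v_0,v_1], [v_0,v_3], [v_0,v_4], [v_1,v_2], [v_1,v_3], [v_2,v_3], [v_2,v_4]
  2-simplices (2): [v_0,v_1,v_3], [v_1,v_2,v_3]

so the chain groups are C_0 ≅ Z^5, C_1 ≅ Z^7, C_2 ≅ Z^2.

∂_1: C_1 → C_0 sends each edge [p,q] (with p < q) to q − p. For instance
  ∂[v_2,v_3] = [v_3] − [v_2].
As a 5×7 matrix over Z this has rank 4, with invariant factors (1,1,1,1).

Boundary ∂_2: C_2 → C_1 acts by ∂[p,q,r] = [q,r] − [p,r] + [p,q]. For instance
  ∂[v_0,v_1,v_3] = [v_1,v_3] − [v_0,v_3] + [v_0,v_1],
  ∂[v_1,v_2,v_3] = [v_2,v_3] − [v_1,v_3] + [v_1,v_2].
The resulting 7×2 matrix has rank 2, and its Smith normal form has invariant factors (1,1).

Reading off H_k = ker ∂_k / im ∂_{k+1}:

  H_0: rank C_0 − rank ∂_1 = 5 − 4 = 1, and the invariant factors of ∂_1 are all 1, so H_0 ≅ Z.
  H_1: rank ker ∂_1 − rank ∂_2 = (7 − 4) − 2 = 1, and the invariant factors of ∂_2 are all 1, so H_1 ≅ Z.
  H_2: rank ker ∂_2 − rank ∂_3 = (2 − 2) − 0 = 0, and there is no ∂_3, so H_2 ≅ 0.

As a check, the Euler characteristic is 5 − 7 + 2 = 0, which agrees with 1 − 1 + 0 = 0.

H_0 ≅ Z,  H_1 ≅ Z,  H_2 = 0.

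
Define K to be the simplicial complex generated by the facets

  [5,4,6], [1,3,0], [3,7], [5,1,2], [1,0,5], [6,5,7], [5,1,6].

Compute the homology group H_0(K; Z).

H_0 ≅ Z.

Fix the vertex order 0 < 1 < 2 < 3 < 4 < 5 < 6 < 7 and write every simplex with vertices in increasing order. Then dim K = 2 and the simplices of K are:

  0-simplices (8): [0], [1], [2], [3], [4], [5], [6], [7]
  1-simplices (14): [0,1], [0,3], [0,5], [1,2], [1,3], [1,5], [1,6], [2,5], [3,7], [4,5], [4,6], [5,6], [5,7], [6,7]
  2-simplices (6): [0,1,3], [0,1,5], [1,2,5], [1,5,6], [4,5,6], [5,6,7]

so the chain groups are C_0 ≅ Z^8, C_1 ≅ Z^14, C_2 ≅ Z^6.

Boundary ∂_1: C_1 → C_0 maps an edge to its endpoints' difference, ∂[p,q] = q − p. For instance
  ∂[1,3] = [3] − [1].
As a 8×14 matrix over Z this has rank 7, with invariant factors (1,1,1,1,1,1,1).

∂_2: C_2 → C_1 sends each 2-simplex [p,q,r] to [q,r] − [p,r] + [p,q]. For instance
  ∂[1,5,6] = [5,6] − [1,6] + [1,5],
  ∂[5,6,7] = [6,7] − [5,7] + [5,6].
As a 14×6 matrix over Z this has rank 6, with invariant factors (1,1,1,1,1,1).

From H_k ≅ ker(∂_k) / im(∂_{k+1}) we obtain:

  H_0: rank C_0 − rank ∂_1 = 8 − 7 = 1, and the invariant factors of ∂_1 are all 1, so H_0 = Z.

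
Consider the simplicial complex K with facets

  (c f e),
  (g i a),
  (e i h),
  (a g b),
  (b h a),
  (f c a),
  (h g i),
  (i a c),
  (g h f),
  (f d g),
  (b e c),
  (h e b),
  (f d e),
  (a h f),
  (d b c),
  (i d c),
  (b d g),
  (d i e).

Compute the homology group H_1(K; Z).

H_1 ≅ Z ⊕ Z/2Z.

Fix the vertex order a < b < c < d < e < f < g < h < i and write every simplex with vertices in increasing order. Then dim K = 2 and the simplices of K are:

  0-simplices (9): a, b, c, d, e, f, g, h, i
  1-simplices (27): ab, ac, af, ag, ah, ai, bc, bd, be, bg, bh, cd, ce, cf, ci, de, df, dg, di, ef, eh, ei, fg, fh, gh, gi, hi
  2-simplices (18): abg, abh, acf, aci, afh, agi, bcd, bce, bdg, beh, cdi, cef, def, dei, dfg, ehi, fgh, ghi

so the chain groups are C_0 ≅ Z^9, C_1 ≅ Z^27, C_2 ≅ Z^18.

∂_1: C_1 → C_0 maps an edge to its endpoints' difference, ∂[p,q] = q − p. For instance
  ∂ai = i − a.
As a 9×27 matrix over Z this has rank 8, with invariant factors (1,1,1,1,1,1,1,1).

The boundary map ∂_2: C_2 → C_1 maps a triangle to the signed sum of its edges. For instance
  ∂dfg = fg − dg + df,
  ∂aci = ci − ai + ac.
As a 27×18 matrix over Z this has rank 18, with invariant factors (1,1,1,1,1,1,1,1,1,1,1,1,1,1,1,1,1,2).

Computing H_k = (kernel of ∂_k) / (image of ∂_{k+1}):

  H_1: rank ker ∂_1 − rank ∂_2 = (27 − 8) − 18 = 1, and ∂_2 has invariant factor 2 > 1, so H_1 = Z ⊕ Z/2Z.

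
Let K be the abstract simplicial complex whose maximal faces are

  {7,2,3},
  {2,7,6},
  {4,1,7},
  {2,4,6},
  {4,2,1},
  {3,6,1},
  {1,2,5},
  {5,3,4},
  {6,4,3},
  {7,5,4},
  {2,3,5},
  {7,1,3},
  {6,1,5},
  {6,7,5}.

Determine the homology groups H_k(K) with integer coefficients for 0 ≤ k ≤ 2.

H_0 ≅ Z,  H_1 ≅ Z^2,  H_2 ≅ Z.

K has 7 vertices, 21 edges, 14 triangles.
rank ∂_0 = 0, rank ∂_1 = 6 ⇒ b_0 = 7 − 0 − 6 = 1; all invariant factors of ∂_1 are 1 so no torsion. So H_0 ≅ Z.
rank ∂_1 = 6, rank ∂_2 = 13 ⇒ b_1 = 21 − 6 − 13 = 2; all invariant factors of ∂_2 are 1 so no torsion. So H_1 ≅ Z^2.
rank ∂_2 = 13, rank ∂_3 = 0 ⇒ b_2 = 14 − 13 − 0 = 1. So H_2 ≅ Z.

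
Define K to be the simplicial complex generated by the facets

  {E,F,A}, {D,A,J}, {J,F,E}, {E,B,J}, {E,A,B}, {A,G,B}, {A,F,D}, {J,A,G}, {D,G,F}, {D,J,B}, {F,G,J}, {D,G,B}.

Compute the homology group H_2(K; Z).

Take the total order A < B < D < E < F < G < J on the vertex set. Then K (dimension 2) consists of the simplices:

  0-simplices (7): A, B, D, E, F, G, J
  1-simplices (18): AB, AD, AE, AF, AG, AJ, BD, BE, BG, BJ, DF, DG, DJ, EF, EJ, FG, FJ, GJ
  2-simplices (12): ABE, ABG, ADF, ADJ, AEF, AGJ, BDG, BDJ, BEJ, DFG, EFJ, FGJ

giving chain groups C_0 ≅ Z^7, C_1 ≅ Z^18, C_2 ≅ Z^12.

The boundary map ∂_1: C_1 → C_0 is given by ∂[p,q] = [q] − [p]. For instance
  ∂AD = D − A.
The 7×18 boundary matrix has rank 6 and Smith normal form diag(1,1,1,1,1,1).

∂_2: C_2 → C_1 acts by ∂[p,q,r] = [q,r] − [p,r] + [p,q]. For instance
  ∂EFJ = FJ − EJ + EF,
  ∂DFG = FG − DG + DF.
This gives a 18×12 integer matrix of rank 12; reducing to Smith normal form yields diagonal entries (1,1,1,1,1,1,1,1,1,1,1,2).

Reading off H_k = ker ∂_k / im ∂_{k+1}:

  H_2: rank ker ∂_2 − rank ∂_3 = (12 − 12) − 0 = 0, and there is no ∂_3, so H_2 ≅ 0.

H_2 = 0.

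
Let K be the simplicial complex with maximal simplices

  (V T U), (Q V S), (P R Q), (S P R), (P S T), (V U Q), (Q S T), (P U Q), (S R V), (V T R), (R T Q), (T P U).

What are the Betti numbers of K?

b_0 = 1, b_1 = 0, b_2 = 0.

Take the total order P < Q < R < S < T < U < V on the vertex set. Then K (dimension 2) consists of the simplices:

  0-simplices (7): P, Q, R, S, T, U, V
  1-simplices (18): PQ, PR, PS, PT, PU, QR, QS, QT, QU, QV, RS, RT, RV, ST, SV, TU, TV, UV
  2-simplices (12): PQR, PQU, PRS, PST, PTU, QRT, QST, QSV, QUV, RSV, RTV, TUV

giving chain groups C_0 ≅ Z^7, C_1 ≅ Z^18, C_2 ≅ Z^12.

Boundary ∂_1: C_1 → C_0 is given by ∂[p,q] = [q] − [p].
The 7×18 boundary matrix has rank 6 and Smith normal form diag(1,1,1,1,1,1).

The boundary map ∂_2: C_2 → C_1 acts by ∂[p,q,r] = [q,r] − [p,r] + [p,q]. For instance
  ∂QRT = RT − QT + QR,
  ∂RTV = TV − RV + RT.
As a 18×12 matrix over Z this has rank 12, with invariant factors (1,1,1,1,1,1,1,1,1,1,1,2).

Now H_k = ker ∂_k / im ∂_{k+1}, so:

  H_0: rank C_0 − rank ∂_1 = 7 − 6 = 1, and the invariant factors of ∂_1 are all 1, so H_0 = Z.
  H_1: rank ker ∂_1 − rank ∂_2 = (18 − 6) − 12 = 0, and ∂_2 has invariant factor 2 > 1, so H_1 = Z/2.
  H_2: rank ker ∂_2 − rank ∂_3 = (12 − 12) − 0 = 0, and there is no ∂_3, so H_2 = 0.

Hence the Betti numbers are b_0 = 1, b_1 = 0, b_2 = 0.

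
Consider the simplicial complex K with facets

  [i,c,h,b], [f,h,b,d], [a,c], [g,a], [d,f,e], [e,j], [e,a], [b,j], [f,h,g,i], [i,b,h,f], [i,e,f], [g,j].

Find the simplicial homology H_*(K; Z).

H_0 ≅ Z,  H_1 ≅ Z^4,  H_2 = 0,  H_3 = 0.

We work with the vertex ordering a < b < c < d < e < f < g < h < i < j. The simplices of K, each written with vertices in increasing order, are:

  0-simplices (10): a, b, c, d, e, f, g, h, i, j
  1-simplices (24): ac, ae, ag, bc, bd, bf, bh, bi, bj, ch, ci, de, df, dh, ef, ei, ej, fg, fh, fi, gh, gi, gj, hi
  2-simplices (15): bch, bci, bdf, bdh, bfh, bfi, bhi, chi, def, dfh, efi, fgh, fgi, fhi, ghi
  3-simplices (4): bchi, bdfh, bfhi, fghi

Hence C_0 ≅ Z^10, C_1 ≅ Z^24, C_2 ≅ Z^15, C_3 ≅ Z^4.

Boundary ∂_1: C_1 → C_0 maps an edge to its endpoints' difference, ∂[p,q] = q − p. For instance
  ∂ei = i − e.
The 10×24 boundary matrix has rank 9 and Smith normal form diag(1,1,1,1,1,1,1,1,1).

Boundary ∂_2: C_2 → C_1 maps a triangle to the signed sum of its edges. For instance
  ∂bdf = df − bf + bd,
  ∂bdh = dh − bh + bd.
The resulting 24×15 matrix has rank 11, and its Smith normal form has invariant factors (1,1,1,1,1,1,1,1,1,1,1).

∂_3: C_3 → C_2 sends each 3-simplex σ to the alternating sum Σ_i (−1)^i (σ with its i-th vertex removed). For instance
  ∂bfhi = fhi − bhi + bfi − bfh,
  ∂fghi = ghi − fhi + fgi − fgh.
The 15×4 boundary matrix has rank 4 and Smith normal form diag(1,1,1,1).

Computing H_k = (kernel of ∂_k) / (image of ∂_{k+1}):

  H_0: rank C_0 − rank ∂_1 = 10 − 9 = 1, and the invariant factors of ∂_1 are all 1, so H_0 ≅ Z.
  H_1: rank ker ∂_1 − rank ∂_2 = (24 − 9) − 11 = 4, and the invariant factors of ∂_2 are all 1, so H_1 ≅ Z^4.
  H_2: rank ker ∂_2 − rank ∂_3 = (15 − 11) − 4 = 0, and the invariant factors of ∂_3 are all 1, so H_2 ≅ 0.
  H_3: rank ker ∂_3 − rank ∂_4 = (4 − 4) − 0 = 0, and there is no ∂_4, so H_3 ≅ 0.

As a check, the Euler characteristic is 10 − 24 + 15 − 4 = -3, which agrees with 1 − 4 + 0 − 0 = -3.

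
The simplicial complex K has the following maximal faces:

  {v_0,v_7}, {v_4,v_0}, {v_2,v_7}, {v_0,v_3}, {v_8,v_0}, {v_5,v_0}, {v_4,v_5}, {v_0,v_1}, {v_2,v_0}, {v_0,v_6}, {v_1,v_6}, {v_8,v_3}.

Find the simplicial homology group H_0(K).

H_0 = Z.

Take the total order v_0 < v_1 < v_2 < v_3 < v_4 < v_5 < v_6 < v_7 < v_8 on the vertex set. Then K (dimension 1) consists of the simplices:

  0-simplices (9): [v_0], [v_1], [v_2], [v_3], [v_4], [v_5], [v_6], [v_7], [v_8]
  1-simplices (12): [v_0,v_1], [v_0,v_2], [v_0,v_3], [v_0,v_4], [v_0,v_5], [v_0,v_6], [v_0,v_7], [v_0,v_8], [v_1,v_6], [v_2,v_7], [v_3,v_8], [v_4,v_5]

giving chain groups C_0 ≅ Z^9, C_1 ≅ Z^12.

Boundary ∂_1: C_1 → C_0 maps an edge to its endpoints' difference, ∂[p,q] = q − p.
The resulting 9×12 matrix has rank 8, and its Smith normal form has invariant factors (1,1,1,1,1,1,1,1).

Reading off H_k = ker ∂_k / im ∂_{k+1}:

  H_0: rank C_0 − rank ∂_1 = 9 − 8 = 1, and the invariant factors of ∂_1 are all 1, so H_0 = Z.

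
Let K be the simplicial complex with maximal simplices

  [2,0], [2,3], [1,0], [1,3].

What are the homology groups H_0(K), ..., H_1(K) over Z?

Order the vertices as 0 < 1 < 2 < 3. Listing each simplex with vertices in this order, K has dimension 1 with simplices:

  0-simplices (4): [0], [1], [2], [3]
  1-simplices (4): [0,1], [0,2], [1,3], [2,3]

Hence C_0 ≅ Z^4, C_1 ≅ Z^4.

∂_1: C_1 → C_0 is given by ∂[p,q] = [q] − [p].
This gives a 4×4 integer matrix of rank 3; reducing to Smith normal form yields diagonal entries (1,1,1).

Computing H_k = (kernel of ∂_k) / (image of ∂_{k+1}):

  H_0: rank C_0 − rank ∂_1 = 4 − 3 = 1, and the invariant factors of ∂_1 are all 1, so H_0 = Z.
  H_1: rank ker ∂_1 − rank ∂_2 = (4 − 3) − 0 = 1, and there is no ∂_2, so H_1 = Z.

H_0 ≅ Z,  H_1 ≅ Z.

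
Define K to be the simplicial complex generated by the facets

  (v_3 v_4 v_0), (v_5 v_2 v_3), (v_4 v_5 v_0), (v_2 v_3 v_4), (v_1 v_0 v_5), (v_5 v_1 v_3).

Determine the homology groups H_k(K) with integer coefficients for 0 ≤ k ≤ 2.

H_0 = Z,  H_1 = Z,  H_2 = 0.

We work with the vertex ordering v_0 < v_1 < v_2 < v_3 < v_4 < v_5. The simplices of K, each written with vertices in increasing order, are:

  0-simplices (6): [v_0], [v_1], [v_2], [v_3], [v_4], [v_5]
  1-simplices (12): [v_0,v_1], [v_0,v_3], [v_0,v_4], [v_0,v_5], [v_1,v_3], [v_1,v_5], [v_2,v_3], [v_2,v_4], [v_2,v_5], [v_3,v_4], [v_3,v_5], [v_4,v_5]
  2-simplices (6): [v_0,v_1,v_5], [v_0,v_3,v_4], [v_0,v_4,v_5], [v_1,v_3,v_5], [v_2,v_3,v_4], [v_2,v_3,v_5]

giving chain groups C_0 ≅ Z^6, C_1 ≅ Z^12, C_2 ≅ Z^6.

Boundary ∂_1: C_1 → C_0 is given by ∂[p,q] = [q] − [p]. For instance
  ∂[v_2,v_5] = [v_5] − [v_2].
As a 6×12 matrix over Z this has rank 5, with invariant factors (1,1,1,1,1).

Boundary ∂_2: C_2 → C_1 maps a triangle to the signed sum of its edges. For instance
  ∂[v_0,v_4,v_5] = [v_4,v_5] − [v_0,v_5] + [v_0,v_4],
  ∂[v_2,v_3,v_4] = [v_3,v_4] − [v_2,v_4] + [v_2,v_3].
As a 12×6 matrix over Z this has rank 6, with invariant factors (1,1,1,1,1,1).

Reading off H_k = ker ∂_k / im ∂_{k+1}:

  H_0: rank C_0 − rank ∂_1 = 6 − 5 = 1, and the invariant factors of ∂_1 are all 1, so H_0 = Z.
  H_1: rank ker ∂_1 − rank ∂_2 = (12 − 5) − 6 = 1, and the invariant factors of ∂_2 are all 1, so H_1 = Z.
  H_2: rank ker ∂_2 − rank ∂_3 = (6 − 6) − 0 = 0, and there is no ∂_3, so H_2 = 0.

As a check, the Euler characteristic is 6 − 12 + 6 = 0, which agrees with 1 − 1 + 0 = 0.
(K is a triangulation of the cylinder S^1 x I.)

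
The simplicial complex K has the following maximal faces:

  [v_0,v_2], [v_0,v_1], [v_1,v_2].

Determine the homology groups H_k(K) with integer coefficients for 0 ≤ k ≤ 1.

H_0 = Z,  H_1 = Z.

We work with the vertex ordering v_0 < v_1 < v_2. The simplices of K, each written with vertices in increasing order, are:

  0-simplices (3): [v_0], [v_1], [v_2]
  1-simplices (3): [v_0,v_1], [v_0,v_2], [v_1,v_2]

Hence C_0 ≅ Z^3, C_1 ≅ Z^3.

∂_1: C_1 → C_0 is given by ∂[p,q] = [q] − [p]. For instance
  ∂[v_0,v_1] = [v_1] − [v_0].
As a 3×3 matrix over Z this has rank 2, with invariant factors (1,1).

Now H_k = ker ∂_k / im ∂_{k+1}, so:

  H_0: rank C_0 − rank ∂_1 = 3 − 2 = 1, and the invariant factors of ∂_1 are all 1, so H_0 = Z.
  H_1: rank ker ∂_1 − rank ∂_2 = (3 − 2) − 0 = 1, and there is no ∂_2, so H_1 = Z.

(K is a triangulation of the circle S^1.)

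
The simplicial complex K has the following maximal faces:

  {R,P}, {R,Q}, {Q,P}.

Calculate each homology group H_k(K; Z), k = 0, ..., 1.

K has 3 vertices, 3 edges.
rank ∂_0 = 0, rank ∂_1 = 2 ⇒ b_0 = 3 − 0 − 2 = 1; all invariant factors of ∂_1 are 1 so no torsion. So H_0 ≅ Z.
rank ∂_1 = 2, rank ∂_2 = 0 ⇒ b_1 = 3 − 2 − 0 = 1. So H_1 ≅ Z.

H_0 = Z,  H_1 = Z.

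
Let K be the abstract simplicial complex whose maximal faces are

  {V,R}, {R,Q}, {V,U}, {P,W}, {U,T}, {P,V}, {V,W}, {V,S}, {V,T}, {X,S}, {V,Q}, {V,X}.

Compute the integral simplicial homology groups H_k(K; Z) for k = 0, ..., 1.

H_0 = Z,  H_1 = Z^4.

Fix the vertex order P < Q < R < S < T < U < V < W < X and write every simplex with vertices in increasing order. Then dim K = 1 and the simplices of K are:

  0-simplices (9): P, Q, R, S, T, U, V, W, X
  1-simplices (12): PV, PW, QR, QV, RV, SV, SX, TU, TV, UV, VW, VX

Hence C_0 ≅ Z^9, C_1 ≅ Z^12.

The boundary map ∂_1: C_1 → C_0 is given by ∂[p,q] = [q] − [p]. For instance
  ∂VX = X − V.
The 9×12 boundary matrix has rank 8 and Smith normal form diag(1,1,1,1,1,1,1,1).

Computing H_k = (kernel of ∂_k) / (image of ∂_{k+1}):

  H_0: rank C_0 − rank ∂_1 = 9 − 8 = 1, and the invariant factors of ∂_1 are all 1, so H_0 ≅ Z.
  H_1: rank ker ∂_1 − rank ∂_2 = (12 − 8) − 0 = 4, and there is no ∂_2, so H_1 ≅ Z^4.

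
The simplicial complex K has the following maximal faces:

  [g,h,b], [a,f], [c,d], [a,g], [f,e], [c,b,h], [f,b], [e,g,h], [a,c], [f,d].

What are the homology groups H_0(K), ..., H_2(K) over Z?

H_0 = Z,  H_1 = Z^4,  H_2 = 0.

Order the vertices as a < b < c < d < e < f < g < h. Listing each simplex with vertices in this order, K has dimension 2 with simplices:

  0-simplices (8): a, b, c, d, e, f, g, h
  1-simplices (14): ac, af, ag, bc, bf, bg, bh, cd, ch, df, ef, eg, eh, gh
  2-simplices (3): bch, bgh, egh

giving chain groups C_0 ≅ Z^8, C_1 ≅ Z^14, C_2 ≅ Z^3.

The boundary map ∂_1: C_1 → C_0 maps an edge to its endpoints' difference, ∂[p,q] = q − p. For instance
  ∂ef = f − e.
This gives a 8×14 integer matrix of rank 7; reducing to Smith normal form yields diagonal entries (1,1,1,1,1,1,1).

∂_2: C_2 → C_1 acts by ∂[p,q,r] = [q,r] − [p,r] + [p,q]. For instance
  ∂bch = ch − bh + bc,
  ∂bgh = gh − bh + bg.
The resulting 14×3 matrix has rank 3, and its Smith normal form has invariant factors (1,1,1).

Reading off H_k = ker ∂_k / im ∂_{k+1}:

  H_0: rank C_0 − rank ∂_1 = 8 − 7 = 1, and the invariant factors of ∂_1 are all 1, so H_0 ≅ Z.
  H_1: rank ker ∂_1 − rank ∂_2 = (14 − 7) − 3 = 4, and the invariant factors of ∂_2 are all 1, so H_1 ≅ Z^4.
  H_2: rank ker ∂_2 − rank ∂_3 = (3 − 3) − 0 = 0, and there is no ∂_3, so H_2 ≅ 0.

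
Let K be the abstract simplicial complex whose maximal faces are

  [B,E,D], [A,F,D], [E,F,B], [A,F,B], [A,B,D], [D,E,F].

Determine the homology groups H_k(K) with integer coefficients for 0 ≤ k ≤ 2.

H_0 = Z,  H_1 = 0,  H_2 = Z.

Fix the vertex order A < B < D < E < F and write every simplex with vertices in increasing order. Then dim K = 2 and the simplices of K are:

  0-simplices (5): A, B, D, E, F
  1-simplices (9): AB, AD, AF, BD, BE, BF, DE, DF, EF
  2-simplices (6): ABD, ABF, ADF, BDE, BEF, DEF

giving chain groups C_0 ≅ Z^5, C_1 ≅ Z^9, C_2 ≅ Z^6.

Boundary ∂_1: C_1 → C_0 is given by ∂[p,q] = [q] − [p]. For instance
  ∂DF = F − D.
The 5×9 boundary matrix has rank 4 and Smith normal form diag(1,1,1,1).

∂_2: C_2 → C_1 sends each 2-simplex [p,q,r] to [q,r] − [p,r] + [p,q]. For instance
  ∂BEF = EF − BF + BE,
  ∂ABD = BD − AD + AB.
As a 9×6 matrix over Z this has rank 5, with invariant factors (1,1,1,1,1).

Computing H_k = (kernel of ∂_k) / (image of ∂_{k+1}):

  H_0: rank C_0 − rank ∂_1 = 5 − 4 = 1, and the invariant factors of ∂_1 are all 1, so H_0 ≅ Z.
  H_1: rank ker ∂_1 − rank ∂_2 = (9 − 4) − 5 = 0, and the invariant factors of ∂_2 are all 1, so H_1 ≅ 0.
  H_2: rank ker ∂_2 − rank ∂_3 = (6 − 5) − 0 = 1, and there is no ∂_3, so H_2 ≅ Z.

(K is a triangulation of the 2-sphere S^2.)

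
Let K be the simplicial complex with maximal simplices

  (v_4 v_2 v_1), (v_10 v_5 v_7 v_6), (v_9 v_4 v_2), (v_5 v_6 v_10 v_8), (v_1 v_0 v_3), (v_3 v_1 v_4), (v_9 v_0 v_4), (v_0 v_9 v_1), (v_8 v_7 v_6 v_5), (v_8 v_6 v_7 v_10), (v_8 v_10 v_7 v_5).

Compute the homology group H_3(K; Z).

H_3 ≅ Z.

Order the vertices as v_0 < v_1 < v_2 < v_3 < v_4 < v_5 < v_6 < v_7 < v_8 < v_9 < v_10. Listing each simplex with vertices in this order, K has dimension 3 with simplices:

  0-simplices (11): [v_0], [v_1], [v_2], [v_3], [v_4], [v_5], [v_6], [v_7], [v_8], [v_9], [v_10]
  1-simplices (22): (22 of them)
  2-simplices (16): (16 of them)
  3-simplices (5): [v_5,v_6,v_7,v_8], [v_5,v_6,v_7,v_10], [v_5,v_6,v_8,v_10], [v_5,v_7,v_8,v_10], [v_6,v_7,v_8,v_10]

Hence C_0 ≅ Z^11, C_1 ≅ Z^22, C_2 ≅ Z^16, C_3 ≅ Z^5.

The boundary map ∂_1: C_1 → C_0 is given by ∂[p,q] = [q] − [p].
As a 11×22 matrix over Z this has rank 9, with invariant factors (1,1,1,1,1,1,1,1,1).

Boundary ∂_2: C_2 → C_1 sends each 2-simplex [p,q,r] to [q,r] − [p,r] + [p,q]. For instance
  ∂[v_5,v_6,v_7] = [v_6,v_7] − [v_5,v_7] + [v_5,v_6],
  ∂[v_5,v_7,v_8] = [v_7,v_8] − [v_5,v_8] + [v_5,v_7].
As a 22×16 matrix over Z this has rank 12, with invariant factors (1,1,1,1,1,1,1,1,1,1,1,1).

Boundary ∂_3: C_3 → C_2 sends each 3-simplex σ to the alternating sum Σ_i (−1)^i (σ with its i-th vertex removed). For instance
  ∂[v_5,v_7,v_8,v_10] = [v_7,v_8,v_10] − [v_5,v_8,v_10] + [v_5,v_7,v_10] − [v_5,v_7,v_8],
  ∂[v_5,v_6,v_7,v_8] = [v_6,v_7,v_8] − [v_5,v_7,v_8] + [v_5,v_6,v_8] − [v_5,v_6,v_7].
The 16×5 boundary matrix has rank 4 and Smith normal form diag(1,1,1,1).

From H_k ≅ ker(∂_k) / im(∂_{k+1}) we obtain:

  H_3: rank ker ∂_3 − rank ∂_4 = (5 − 4) − 0 = 1, and there is no ∂_4, so H_3 ≅ Z.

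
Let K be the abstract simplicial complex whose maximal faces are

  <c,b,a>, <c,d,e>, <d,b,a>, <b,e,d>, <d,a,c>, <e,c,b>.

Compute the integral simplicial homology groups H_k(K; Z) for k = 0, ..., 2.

We work with the vertex ordering a < b < c < d < e. The simplices of K, each written with vertices in increasing order, are:

  0-simplices (5): a, b, c, d, e
  1-simplices (9): ab, ac, ad, bc, bd, be, cd, ce, de
  2-simplices (6): abc, abd, acd, bce, bde, cde

so the chain groups are C_0 ≅ Z^5, C_1 ≅ Z^9, C_2 ≅ Z^6.

The boundary map ∂_1: C_1 → C_0 maps an edge to its endpoints' difference, ∂[p,q] = q − p. For instance
  ∂be = e − b.
This gives a 5×9 integer matrix of rank 4; reducing to Smith normal form yields diagonal entries (1,1,1,1).

Boundary ∂_2: C_2 → C_1 maps a triangle to the signed sum of its edges. For instance
  ∂bde = de − be + bd,
  ∂abd = bd − ad + ab.
This gives a 9×6 integer matrix of rank 5; reducing to Smith normal form yields diagonal entries (1,1,1,1,1).

Now H_k = ker ∂_k / im ∂_{k+1}, so:

  H_0: rank C_0 − rank ∂_1 = 5 − 4 = 1, and the invariant factors of ∂_1 are all 1, so H_0 = Z.
  H_1: rank ker ∂_1 − rank ∂_2 = (9 − 4) − 5 = 0, and the invariant factors of ∂_2 are all 1, so H_1 = 0.
  H_2: rank ker ∂_2 − rank ∂_3 = (6 − 5) − 0 = 1, and there is no ∂_3, so H_2 = Z.

H_0 = Z,  H_1 = 0,  H_2 = Z.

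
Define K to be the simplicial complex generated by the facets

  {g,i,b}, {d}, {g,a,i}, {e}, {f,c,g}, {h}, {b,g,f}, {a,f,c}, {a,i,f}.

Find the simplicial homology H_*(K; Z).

H_0 = Z^4,  H_1 = Z,  H_2 = 0.

We work with the vertex ordering a < b < c < d < e < f < g < h < i. The simplices of K, each written with vertices in increasing order, are:

  0-simplices (9): a, b, c, d, e, f, g, h, i
  1-simplices (12): ac, af, ag, ai, bf, bg, bi, cf, cg, fg, fi, gi
  2-simplices (6): acf, afi, agi, bfg, bgi, cfg

giving chain groups C_0 ≅ Z^9, C_1 ≅ Z^12, C_2 ≅ Z^6.

Boundary ∂_1: C_1 → C_0 sends each edge [p,q] (with p < q) to q − p.
As a 9×12 matrix over Z this has rank 5, with invariant factors (1,1,1,1,1).

Boundary ∂_2: C_2 → C_1 acts by ∂[p,q,r] = [q,r] − [p,r] + [p,q]. For instance
  ∂acf = cf − af + ac,
  ∂cfg = fg − cg + cf.
The 12×6 boundary matrix has rank 6 and Smith normal form diag(1,1,1,1,1,1).

Computing H_k = (kernel of ∂_k) / (image of ∂_{k+1}):

  H_0: rank C_0 − rank ∂_1 = 9 − 5 = 4, and the invariant factors of ∂_1 are all 1, so H_0 = Z^4.
  H_1: rank ker ∂_1 − rank ∂_2 = (12 − 5) − 6 = 1, and the invariant factors of ∂_2 are all 1, so H_1 = Z.
  H_2: rank ker ∂_2 − rank ∂_3 = (6 − 6) − 0 = 0, and there is no ∂_3, so H_2 = 0.

(K is a triangulation of the disjoint union of a set of 3 points and the cylinder S^1 x I.)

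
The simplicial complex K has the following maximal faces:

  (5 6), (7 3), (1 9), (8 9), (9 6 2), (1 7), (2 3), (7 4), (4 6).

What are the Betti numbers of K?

b_0 = 1, b_1 = 2, b_2 = 0.

Fix the vertex order 1 < 2 < 3 < 4 < 5 < 6 < 7 < 8 < 9 and write every simplex with vertices in increasing order. Then dim K = 2 and the simplices of K are:

  0-simplices (9): [1], [2], [3], [4], [5], [6], [7], [8], [9]
  1-simplices (11): [1,7], [1,9], [2,3], [2,6], [2,9], [3,7], [4,6], [4,7], [5,6], [6,9], [8,9]
  2-simplices (1): [2,6,9]

Hence C_0 ≅ Z^9, C_1 ≅ Z^11, C_2 ≅ Z^1.

∂_1: C_1 → C_0 maps an edge to its endpoints' difference, ∂[p,q] = q − p. For instance
  ∂[8,9] = [9] − [8].
The 9×11 boundary matrix has rank 8 and Smith normal form diag(1,1,1,1,1,1,1,1).

∂_2: C_2 → C_1 sends each 2-simplex [p,q,r] to [q,r] − [p,r] + [p,q]. For instance
  ∂[2,6,9] = [6,9] − [2,9] + [2,6].
As a 11×1 matrix over Z this has rank 1, with invariant factors (1).

Now H_k = ker ∂_k / im ∂_{k+1}, so:

  H_0: rank C_0 − rank ∂_1 = 9 − 8 = 1, and the invariant factors of ∂_1 are all 1, so H_0 ≅ Z.
  H_1: rank ker ∂_1 − rank ∂_2 = (11 − 8) − 1 = 2, and the invariant factors of ∂_2 are all 1, so H_1 ≅ Z^2.
  H_2: rank ker ∂_2 − rank ∂_3 = (1 − 1) − 0 = 0, and there is no ∂_3, so H_2 ≅ 0.

Hence the Betti numbers are b_0 = 1, b_1 = 2, b_2 = 0.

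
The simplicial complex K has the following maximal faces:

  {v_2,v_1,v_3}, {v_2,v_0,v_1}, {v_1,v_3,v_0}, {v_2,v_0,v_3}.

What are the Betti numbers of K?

Fix the vertex order v_0 < v_1 < v_2 < v_3 and write every simplex with vertices in increasing order. Then dim K = 2 and the simplices of K are:

  0-simplices (4): [v_0], [v_1], [v_2], [v_3]
  1-simplices (6): [v_0,v_1], [v_0,v_2], [v_0,v_3], [v_1,v_2], [v_1,v_3], [v_2,v_3]
  2-simplices (4): [v_0,v_1,v_2], [v_0,v_1,v_3], [v_0,v_2,v_3], [v_1,v_2,v_3]

Hence C_0 ≅ Z^4, C_1 ≅ Z^6, C_2 ≅ Z^4.

Boundary ∂_1: C_1 → C_0 sends each edge [p,q] (with p < q) to q − p. For instance
  ∂[v_1,v_3] = [v_3] − [v_1].
The resulting 4×6 matrix has rank 3, and its Smith normal form has invariant factors (1,1,1).

Boundary ∂_2: C_2 → C_1 maps a triangle to the signed sum of its edges. For instance
  ∂[v_1,v_2,v_3] = [v_2,v_3] − [v_1,v_3] + [v_1,v_2],
  ∂[v_0,v_2,v_3] = [v_2,v_3] − [v_0,v_3] + [v_0,v_2].
The resulting 6×4 matrix has rank 3, and its Smith normal form has invariant factors (1,1,1).

From H_k ≅ ker(∂_k) / im(∂_{k+1}) we obtain:

  H_0: rank C_0 − rank ∂_1 = 4 − 3 = 1, and the invariant factors of ∂_1 are all 1, so H_0 = Z.
  H_1: rank ker ∂_1 − rank ∂_2 = (6 − 3) − 3 = 0, and the invariant factors of ∂_2 are all 1, so H_1 = 0.
  H_2: rank ker ∂_2 − rank ∂_3 = (4 − 3) − 0 = 1, and there is no ∂_3, so H_2 = Z.

Hence the Betti numbers are b_0 = 1, b_1 = 0, b_2 = 1.

b_0 = 1, b_1 = 0, b_2 = 1.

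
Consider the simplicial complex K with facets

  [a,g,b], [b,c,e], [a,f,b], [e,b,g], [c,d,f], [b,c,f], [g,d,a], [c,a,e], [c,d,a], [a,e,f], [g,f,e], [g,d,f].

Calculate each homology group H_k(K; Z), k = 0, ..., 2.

We work with the vertex ordering a < b < c < d < e < f < g. The simplices of K, each written with vertices in increasing order, are:

  0-simplices (7): a, b, c, d, e, f, g
  1-simplices (18): ab, ac, ad, ae, af, ag, bc, be, bf, bg, cd, ce, cf, df, dg, ef, eg, fg
  2-simplices (12): abf, abg, acd, ace, adg, aef, bce, bcf, beg, cdf, dfg, efg

giving chain groups C_0 ≅ Z^7, C_1 ≅ Z^18, C_2 ≅ Z^12.

The boundary map ∂_1: C_1 → C_0 is given by ∂[p,q] = [q] − [p]. For instance
  ∂df = f − d.
This gives a 7×18 integer matrix of rank 6; reducing to Smith normal form yields diagonal entries (1,1,1,1,1,1).

The boundary map ∂_2: C_2 → C_1 maps a triangle to the signed sum of its edges. For instance
  ∂acd = cd − ad + ac,
  ∂bcf = cf − bf + bc.
This gives a 18×12 integer matrix of rank 12; reducing to Smith normal form yields diagonal entries (1,1,1,1,1,1,1,1,1,1,1,2).

From H_k ≅ ker(∂_k) / im(∂_{k+1}) we obtain:

  H_0: rank C_0 − rank ∂_1 = 7 − 6 = 1, and the invariant factors of ∂_1 are all 1, so H_0 ≅ Z.
  H_1: rank ker ∂_1 − rank ∂_2 = (18 − 6) − 12 = 0, and ∂_2 has invariant factor 2 > 1, so H_1 ≅ Z/2.
  H_2: rank ker ∂_2 − rank ∂_3 = (12 − 12) − 0 = 0, and there is no ∂_3, so H_2 ≅ 0.

(K is a triangulation of the real projective plane RP^2.)

H_0 = Z,  H_1 = Z/2,  H_2 = 0.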